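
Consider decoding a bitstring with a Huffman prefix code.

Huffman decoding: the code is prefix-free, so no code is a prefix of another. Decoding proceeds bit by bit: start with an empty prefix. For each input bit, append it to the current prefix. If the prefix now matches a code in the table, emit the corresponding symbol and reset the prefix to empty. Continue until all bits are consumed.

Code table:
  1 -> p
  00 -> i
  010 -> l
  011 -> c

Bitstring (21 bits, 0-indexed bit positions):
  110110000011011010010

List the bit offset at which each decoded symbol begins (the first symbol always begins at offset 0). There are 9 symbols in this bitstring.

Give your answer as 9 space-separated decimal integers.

Bit 0: prefix='1' -> emit 'p', reset
Bit 1: prefix='1' -> emit 'p', reset
Bit 2: prefix='0' (no match yet)
Bit 3: prefix='01' (no match yet)
Bit 4: prefix='011' -> emit 'c', reset
Bit 5: prefix='0' (no match yet)
Bit 6: prefix='00' -> emit 'i', reset
Bit 7: prefix='0' (no match yet)
Bit 8: prefix='00' -> emit 'i', reset
Bit 9: prefix='0' (no match yet)
Bit 10: prefix='01' (no match yet)
Bit 11: prefix='011' -> emit 'c', reset
Bit 12: prefix='0' (no match yet)
Bit 13: prefix='01' (no match yet)
Bit 14: prefix='011' -> emit 'c', reset
Bit 15: prefix='0' (no match yet)
Bit 16: prefix='01' (no match yet)
Bit 17: prefix='010' -> emit 'l', reset
Bit 18: prefix='0' (no match yet)
Bit 19: prefix='01' (no match yet)
Bit 20: prefix='010' -> emit 'l', reset

Answer: 0 1 2 5 7 9 12 15 18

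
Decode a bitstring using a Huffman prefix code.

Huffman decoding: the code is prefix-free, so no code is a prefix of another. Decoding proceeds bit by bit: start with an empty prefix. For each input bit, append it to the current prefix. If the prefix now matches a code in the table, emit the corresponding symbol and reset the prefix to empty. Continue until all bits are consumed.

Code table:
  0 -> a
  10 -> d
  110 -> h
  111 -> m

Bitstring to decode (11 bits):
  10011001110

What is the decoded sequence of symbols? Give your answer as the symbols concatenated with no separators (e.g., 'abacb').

Answer: dahama

Derivation:
Bit 0: prefix='1' (no match yet)
Bit 1: prefix='10' -> emit 'd', reset
Bit 2: prefix='0' -> emit 'a', reset
Bit 3: prefix='1' (no match yet)
Bit 4: prefix='11' (no match yet)
Bit 5: prefix='110' -> emit 'h', reset
Bit 6: prefix='0' -> emit 'a', reset
Bit 7: prefix='1' (no match yet)
Bit 8: prefix='11' (no match yet)
Bit 9: prefix='111' -> emit 'm', reset
Bit 10: prefix='0' -> emit 'a', reset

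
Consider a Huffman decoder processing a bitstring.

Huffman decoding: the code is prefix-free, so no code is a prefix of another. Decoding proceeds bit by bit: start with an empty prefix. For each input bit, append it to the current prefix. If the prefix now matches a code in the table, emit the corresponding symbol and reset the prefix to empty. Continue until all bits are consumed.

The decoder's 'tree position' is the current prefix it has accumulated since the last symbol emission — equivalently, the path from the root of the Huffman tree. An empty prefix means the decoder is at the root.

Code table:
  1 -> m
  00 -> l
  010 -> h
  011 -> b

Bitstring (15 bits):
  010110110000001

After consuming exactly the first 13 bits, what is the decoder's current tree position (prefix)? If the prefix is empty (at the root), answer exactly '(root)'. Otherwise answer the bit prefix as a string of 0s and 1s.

Bit 0: prefix='0' (no match yet)
Bit 1: prefix='01' (no match yet)
Bit 2: prefix='010' -> emit 'h', reset
Bit 3: prefix='1' -> emit 'm', reset
Bit 4: prefix='1' -> emit 'm', reset
Bit 5: prefix='0' (no match yet)
Bit 6: prefix='01' (no match yet)
Bit 7: prefix='011' -> emit 'b', reset
Bit 8: prefix='0' (no match yet)
Bit 9: prefix='00' -> emit 'l', reset
Bit 10: prefix='0' (no match yet)
Bit 11: prefix='00' -> emit 'l', reset
Bit 12: prefix='0' (no match yet)

Answer: 0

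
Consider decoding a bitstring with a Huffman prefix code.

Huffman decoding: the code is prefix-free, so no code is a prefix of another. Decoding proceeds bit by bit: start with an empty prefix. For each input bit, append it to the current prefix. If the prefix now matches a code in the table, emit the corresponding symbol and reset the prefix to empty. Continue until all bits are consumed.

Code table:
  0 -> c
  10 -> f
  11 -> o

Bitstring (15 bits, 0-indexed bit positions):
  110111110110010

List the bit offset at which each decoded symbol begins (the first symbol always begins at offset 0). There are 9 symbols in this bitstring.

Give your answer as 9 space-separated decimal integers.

Bit 0: prefix='1' (no match yet)
Bit 1: prefix='11' -> emit 'o', reset
Bit 2: prefix='0' -> emit 'c', reset
Bit 3: prefix='1' (no match yet)
Bit 4: prefix='11' -> emit 'o', reset
Bit 5: prefix='1' (no match yet)
Bit 6: prefix='11' -> emit 'o', reset
Bit 7: prefix='1' (no match yet)
Bit 8: prefix='10' -> emit 'f', reset
Bit 9: prefix='1' (no match yet)
Bit 10: prefix='11' -> emit 'o', reset
Bit 11: prefix='0' -> emit 'c', reset
Bit 12: prefix='0' -> emit 'c', reset
Bit 13: prefix='1' (no match yet)
Bit 14: prefix='10' -> emit 'f', reset

Answer: 0 2 3 5 7 9 11 12 13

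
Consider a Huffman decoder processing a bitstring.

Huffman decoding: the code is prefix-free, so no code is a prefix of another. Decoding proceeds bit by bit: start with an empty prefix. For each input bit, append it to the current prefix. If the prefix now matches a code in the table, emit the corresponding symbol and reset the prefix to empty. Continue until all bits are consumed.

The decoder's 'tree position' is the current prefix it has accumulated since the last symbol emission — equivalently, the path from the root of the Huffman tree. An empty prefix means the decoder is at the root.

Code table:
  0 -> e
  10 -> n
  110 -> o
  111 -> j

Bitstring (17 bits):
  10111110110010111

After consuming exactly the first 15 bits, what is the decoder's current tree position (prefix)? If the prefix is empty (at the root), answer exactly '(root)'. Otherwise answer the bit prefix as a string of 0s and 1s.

Bit 0: prefix='1' (no match yet)
Bit 1: prefix='10' -> emit 'n', reset
Bit 2: prefix='1' (no match yet)
Bit 3: prefix='11' (no match yet)
Bit 4: prefix='111' -> emit 'j', reset
Bit 5: prefix='1' (no match yet)
Bit 6: prefix='11' (no match yet)
Bit 7: prefix='110' -> emit 'o', reset
Bit 8: prefix='1' (no match yet)
Bit 9: prefix='11' (no match yet)
Bit 10: prefix='110' -> emit 'o', reset
Bit 11: prefix='0' -> emit 'e', reset
Bit 12: prefix='1' (no match yet)
Bit 13: prefix='10' -> emit 'n', reset
Bit 14: prefix='1' (no match yet)

Answer: 1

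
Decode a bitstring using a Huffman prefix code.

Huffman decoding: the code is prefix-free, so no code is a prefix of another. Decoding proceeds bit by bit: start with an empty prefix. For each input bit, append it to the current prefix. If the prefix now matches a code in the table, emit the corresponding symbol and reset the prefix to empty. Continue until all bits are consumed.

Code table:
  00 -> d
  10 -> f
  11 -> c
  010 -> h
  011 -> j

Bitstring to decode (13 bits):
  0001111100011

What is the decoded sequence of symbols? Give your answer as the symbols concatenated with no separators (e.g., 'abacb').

Bit 0: prefix='0' (no match yet)
Bit 1: prefix='00' -> emit 'd', reset
Bit 2: prefix='0' (no match yet)
Bit 3: prefix='01' (no match yet)
Bit 4: prefix='011' -> emit 'j', reset
Bit 5: prefix='1' (no match yet)
Bit 6: prefix='11' -> emit 'c', reset
Bit 7: prefix='1' (no match yet)
Bit 8: prefix='10' -> emit 'f', reset
Bit 9: prefix='0' (no match yet)
Bit 10: prefix='00' -> emit 'd', reset
Bit 11: prefix='1' (no match yet)
Bit 12: prefix='11' -> emit 'c', reset

Answer: djcfdc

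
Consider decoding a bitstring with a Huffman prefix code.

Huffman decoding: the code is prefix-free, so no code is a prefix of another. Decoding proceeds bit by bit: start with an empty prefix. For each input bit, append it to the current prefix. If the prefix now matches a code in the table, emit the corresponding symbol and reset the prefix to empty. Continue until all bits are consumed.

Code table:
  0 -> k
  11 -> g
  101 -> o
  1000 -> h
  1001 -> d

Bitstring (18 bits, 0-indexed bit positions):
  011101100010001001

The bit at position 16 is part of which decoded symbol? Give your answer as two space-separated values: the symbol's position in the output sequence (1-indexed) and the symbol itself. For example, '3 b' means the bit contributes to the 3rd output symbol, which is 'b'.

Answer: 6 d

Derivation:
Bit 0: prefix='0' -> emit 'k', reset
Bit 1: prefix='1' (no match yet)
Bit 2: prefix='11' -> emit 'g', reset
Bit 3: prefix='1' (no match yet)
Bit 4: prefix='10' (no match yet)
Bit 5: prefix='101' -> emit 'o', reset
Bit 6: prefix='1' (no match yet)
Bit 7: prefix='10' (no match yet)
Bit 8: prefix='100' (no match yet)
Bit 9: prefix='1000' -> emit 'h', reset
Bit 10: prefix='1' (no match yet)
Bit 11: prefix='10' (no match yet)
Bit 12: prefix='100' (no match yet)
Bit 13: prefix='1000' -> emit 'h', reset
Bit 14: prefix='1' (no match yet)
Bit 15: prefix='10' (no match yet)
Bit 16: prefix='100' (no match yet)
Bit 17: prefix='1001' -> emit 'd', reset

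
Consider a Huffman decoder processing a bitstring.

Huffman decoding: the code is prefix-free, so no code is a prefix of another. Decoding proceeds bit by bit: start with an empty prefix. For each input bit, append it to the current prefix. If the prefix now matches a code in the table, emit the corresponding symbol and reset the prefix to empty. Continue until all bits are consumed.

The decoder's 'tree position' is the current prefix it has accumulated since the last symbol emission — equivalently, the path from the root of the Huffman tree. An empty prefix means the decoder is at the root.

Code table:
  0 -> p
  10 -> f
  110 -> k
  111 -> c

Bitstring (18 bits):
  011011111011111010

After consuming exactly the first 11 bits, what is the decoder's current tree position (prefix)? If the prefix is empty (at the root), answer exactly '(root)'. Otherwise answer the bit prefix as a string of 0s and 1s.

Answer: 1

Derivation:
Bit 0: prefix='0' -> emit 'p', reset
Bit 1: prefix='1' (no match yet)
Bit 2: prefix='11' (no match yet)
Bit 3: prefix='110' -> emit 'k', reset
Bit 4: prefix='1' (no match yet)
Bit 5: prefix='11' (no match yet)
Bit 6: prefix='111' -> emit 'c', reset
Bit 7: prefix='1' (no match yet)
Bit 8: prefix='11' (no match yet)
Bit 9: prefix='110' -> emit 'k', reset
Bit 10: prefix='1' (no match yet)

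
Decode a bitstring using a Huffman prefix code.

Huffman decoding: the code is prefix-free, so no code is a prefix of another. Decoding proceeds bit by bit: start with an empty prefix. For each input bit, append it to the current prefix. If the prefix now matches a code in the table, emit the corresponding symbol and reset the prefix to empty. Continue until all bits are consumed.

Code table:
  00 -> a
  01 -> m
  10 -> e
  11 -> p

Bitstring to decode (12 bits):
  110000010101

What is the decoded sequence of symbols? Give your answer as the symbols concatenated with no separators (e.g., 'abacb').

Answer: paammm

Derivation:
Bit 0: prefix='1' (no match yet)
Bit 1: prefix='11' -> emit 'p', reset
Bit 2: prefix='0' (no match yet)
Bit 3: prefix='00' -> emit 'a', reset
Bit 4: prefix='0' (no match yet)
Bit 5: prefix='00' -> emit 'a', reset
Bit 6: prefix='0' (no match yet)
Bit 7: prefix='01' -> emit 'm', reset
Bit 8: prefix='0' (no match yet)
Bit 9: prefix='01' -> emit 'm', reset
Bit 10: prefix='0' (no match yet)
Bit 11: prefix='01' -> emit 'm', reset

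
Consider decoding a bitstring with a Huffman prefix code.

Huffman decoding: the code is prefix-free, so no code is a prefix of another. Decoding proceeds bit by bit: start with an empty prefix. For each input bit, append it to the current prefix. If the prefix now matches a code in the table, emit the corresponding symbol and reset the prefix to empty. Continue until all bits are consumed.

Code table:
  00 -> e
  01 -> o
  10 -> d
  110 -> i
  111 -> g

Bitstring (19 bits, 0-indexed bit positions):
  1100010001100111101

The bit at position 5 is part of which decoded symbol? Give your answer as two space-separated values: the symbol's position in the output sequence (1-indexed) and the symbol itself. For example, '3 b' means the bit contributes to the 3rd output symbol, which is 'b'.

Bit 0: prefix='1' (no match yet)
Bit 1: prefix='11' (no match yet)
Bit 2: prefix='110' -> emit 'i', reset
Bit 3: prefix='0' (no match yet)
Bit 4: prefix='00' -> emit 'e', reset
Bit 5: prefix='1' (no match yet)
Bit 6: prefix='10' -> emit 'd', reset
Bit 7: prefix='0' (no match yet)
Bit 8: prefix='00' -> emit 'e', reset
Bit 9: prefix='1' (no match yet)

Answer: 3 d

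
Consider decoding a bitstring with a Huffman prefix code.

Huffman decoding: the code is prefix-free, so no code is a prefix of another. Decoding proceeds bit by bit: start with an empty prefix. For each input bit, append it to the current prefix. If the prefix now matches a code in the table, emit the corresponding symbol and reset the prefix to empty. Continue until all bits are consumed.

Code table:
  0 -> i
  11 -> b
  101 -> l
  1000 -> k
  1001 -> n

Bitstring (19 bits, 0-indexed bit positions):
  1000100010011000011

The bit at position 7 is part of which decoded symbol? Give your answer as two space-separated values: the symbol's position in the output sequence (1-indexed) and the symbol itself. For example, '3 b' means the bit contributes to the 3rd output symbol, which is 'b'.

Answer: 2 k

Derivation:
Bit 0: prefix='1' (no match yet)
Bit 1: prefix='10' (no match yet)
Bit 2: prefix='100' (no match yet)
Bit 3: prefix='1000' -> emit 'k', reset
Bit 4: prefix='1' (no match yet)
Bit 5: prefix='10' (no match yet)
Bit 6: prefix='100' (no match yet)
Bit 7: prefix='1000' -> emit 'k', reset
Bit 8: prefix='1' (no match yet)
Bit 9: prefix='10' (no match yet)
Bit 10: prefix='100' (no match yet)
Bit 11: prefix='1001' -> emit 'n', reset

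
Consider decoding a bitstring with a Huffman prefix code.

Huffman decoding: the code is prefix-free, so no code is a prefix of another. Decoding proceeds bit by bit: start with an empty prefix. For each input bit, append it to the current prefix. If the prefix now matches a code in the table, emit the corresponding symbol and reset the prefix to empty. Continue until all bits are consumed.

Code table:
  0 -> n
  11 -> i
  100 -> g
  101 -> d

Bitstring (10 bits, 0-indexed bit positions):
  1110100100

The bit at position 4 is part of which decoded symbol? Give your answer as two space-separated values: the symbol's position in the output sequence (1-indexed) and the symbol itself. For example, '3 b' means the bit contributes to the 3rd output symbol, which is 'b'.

Answer: 2 d

Derivation:
Bit 0: prefix='1' (no match yet)
Bit 1: prefix='11' -> emit 'i', reset
Bit 2: prefix='1' (no match yet)
Bit 3: prefix='10' (no match yet)
Bit 4: prefix='101' -> emit 'd', reset
Bit 5: prefix='0' -> emit 'n', reset
Bit 6: prefix='0' -> emit 'n', reset
Bit 7: prefix='1' (no match yet)
Bit 8: prefix='10' (no match yet)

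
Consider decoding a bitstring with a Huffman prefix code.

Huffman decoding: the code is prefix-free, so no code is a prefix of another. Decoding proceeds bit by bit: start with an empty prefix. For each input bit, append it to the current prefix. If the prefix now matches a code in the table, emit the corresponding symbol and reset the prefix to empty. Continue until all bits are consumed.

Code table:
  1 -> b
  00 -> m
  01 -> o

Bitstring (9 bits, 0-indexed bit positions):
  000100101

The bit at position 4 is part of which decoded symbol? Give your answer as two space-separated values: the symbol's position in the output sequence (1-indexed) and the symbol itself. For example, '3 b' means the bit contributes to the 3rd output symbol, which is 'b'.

Answer: 3 m

Derivation:
Bit 0: prefix='0' (no match yet)
Bit 1: prefix='00' -> emit 'm', reset
Bit 2: prefix='0' (no match yet)
Bit 3: prefix='01' -> emit 'o', reset
Bit 4: prefix='0' (no match yet)
Bit 5: prefix='00' -> emit 'm', reset
Bit 6: prefix='1' -> emit 'b', reset
Bit 7: prefix='0' (no match yet)
Bit 8: prefix='01' -> emit 'o', reset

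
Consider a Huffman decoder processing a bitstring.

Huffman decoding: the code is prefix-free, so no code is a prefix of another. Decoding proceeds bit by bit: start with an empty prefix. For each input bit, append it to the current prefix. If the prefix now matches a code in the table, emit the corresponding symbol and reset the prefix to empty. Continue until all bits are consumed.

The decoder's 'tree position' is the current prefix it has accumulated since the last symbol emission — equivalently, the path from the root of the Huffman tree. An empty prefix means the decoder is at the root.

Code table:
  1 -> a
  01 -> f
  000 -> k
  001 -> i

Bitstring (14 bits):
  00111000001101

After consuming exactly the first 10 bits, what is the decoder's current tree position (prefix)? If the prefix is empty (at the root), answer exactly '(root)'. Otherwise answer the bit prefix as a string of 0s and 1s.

Bit 0: prefix='0' (no match yet)
Bit 1: prefix='00' (no match yet)
Bit 2: prefix='001' -> emit 'i', reset
Bit 3: prefix='1' -> emit 'a', reset
Bit 4: prefix='1' -> emit 'a', reset
Bit 5: prefix='0' (no match yet)
Bit 6: prefix='00' (no match yet)
Bit 7: prefix='000' -> emit 'k', reset
Bit 8: prefix='0' (no match yet)
Bit 9: prefix='00' (no match yet)

Answer: 00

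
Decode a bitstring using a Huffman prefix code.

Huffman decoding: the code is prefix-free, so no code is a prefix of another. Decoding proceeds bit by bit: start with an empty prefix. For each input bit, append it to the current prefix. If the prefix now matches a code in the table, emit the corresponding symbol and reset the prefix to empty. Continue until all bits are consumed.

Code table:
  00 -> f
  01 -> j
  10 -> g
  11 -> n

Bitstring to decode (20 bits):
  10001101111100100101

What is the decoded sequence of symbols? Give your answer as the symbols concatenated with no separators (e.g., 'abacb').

Bit 0: prefix='1' (no match yet)
Bit 1: prefix='10' -> emit 'g', reset
Bit 2: prefix='0' (no match yet)
Bit 3: prefix='00' -> emit 'f', reset
Bit 4: prefix='1' (no match yet)
Bit 5: prefix='11' -> emit 'n', reset
Bit 6: prefix='0' (no match yet)
Bit 7: prefix='01' -> emit 'j', reset
Bit 8: prefix='1' (no match yet)
Bit 9: prefix='11' -> emit 'n', reset
Bit 10: prefix='1' (no match yet)
Bit 11: prefix='11' -> emit 'n', reset
Bit 12: prefix='0' (no match yet)
Bit 13: prefix='00' -> emit 'f', reset
Bit 14: prefix='1' (no match yet)
Bit 15: prefix='10' -> emit 'g', reset
Bit 16: prefix='0' (no match yet)
Bit 17: prefix='01' -> emit 'j', reset
Bit 18: prefix='0' (no match yet)
Bit 19: prefix='01' -> emit 'j', reset

Answer: gfnjnnfgjj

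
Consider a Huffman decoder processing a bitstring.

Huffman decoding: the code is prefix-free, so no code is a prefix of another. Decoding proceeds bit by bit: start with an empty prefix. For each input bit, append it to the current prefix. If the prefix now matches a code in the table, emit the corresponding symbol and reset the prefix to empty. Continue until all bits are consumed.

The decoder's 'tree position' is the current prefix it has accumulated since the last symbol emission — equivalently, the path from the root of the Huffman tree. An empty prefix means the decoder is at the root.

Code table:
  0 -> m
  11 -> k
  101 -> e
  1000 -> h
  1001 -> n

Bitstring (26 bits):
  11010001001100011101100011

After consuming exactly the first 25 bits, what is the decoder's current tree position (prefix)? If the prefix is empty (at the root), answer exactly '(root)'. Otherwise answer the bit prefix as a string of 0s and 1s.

Answer: 1

Derivation:
Bit 0: prefix='1' (no match yet)
Bit 1: prefix='11' -> emit 'k', reset
Bit 2: prefix='0' -> emit 'm', reset
Bit 3: prefix='1' (no match yet)
Bit 4: prefix='10' (no match yet)
Bit 5: prefix='100' (no match yet)
Bit 6: prefix='1000' -> emit 'h', reset
Bit 7: prefix='1' (no match yet)
Bit 8: prefix='10' (no match yet)
Bit 9: prefix='100' (no match yet)
Bit 10: prefix='1001' -> emit 'n', reset
Bit 11: prefix='1' (no match yet)
Bit 12: prefix='10' (no match yet)
Bit 13: prefix='100' (no match yet)
Bit 14: prefix='1000' -> emit 'h', reset
Bit 15: prefix='1' (no match yet)
Bit 16: prefix='11' -> emit 'k', reset
Bit 17: prefix='1' (no match yet)
Bit 18: prefix='10' (no match yet)
Bit 19: prefix='101' -> emit 'e', reset
Bit 20: prefix='1' (no match yet)
Bit 21: prefix='10' (no match yet)
Bit 22: prefix='100' (no match yet)
Bit 23: prefix='1000' -> emit 'h', reset
Bit 24: prefix='1' (no match yet)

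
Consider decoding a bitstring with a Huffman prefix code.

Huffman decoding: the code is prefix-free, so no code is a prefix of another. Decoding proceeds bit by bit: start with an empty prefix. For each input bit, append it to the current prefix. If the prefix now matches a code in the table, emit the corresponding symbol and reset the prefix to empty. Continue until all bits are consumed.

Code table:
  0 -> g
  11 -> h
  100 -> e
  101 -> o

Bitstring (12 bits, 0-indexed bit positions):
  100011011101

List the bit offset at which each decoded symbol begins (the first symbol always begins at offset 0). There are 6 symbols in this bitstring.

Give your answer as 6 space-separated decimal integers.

Answer: 0 3 4 6 7 9

Derivation:
Bit 0: prefix='1' (no match yet)
Bit 1: prefix='10' (no match yet)
Bit 2: prefix='100' -> emit 'e', reset
Bit 3: prefix='0' -> emit 'g', reset
Bit 4: prefix='1' (no match yet)
Bit 5: prefix='11' -> emit 'h', reset
Bit 6: prefix='0' -> emit 'g', reset
Bit 7: prefix='1' (no match yet)
Bit 8: prefix='11' -> emit 'h', reset
Bit 9: prefix='1' (no match yet)
Bit 10: prefix='10' (no match yet)
Bit 11: prefix='101' -> emit 'o', reset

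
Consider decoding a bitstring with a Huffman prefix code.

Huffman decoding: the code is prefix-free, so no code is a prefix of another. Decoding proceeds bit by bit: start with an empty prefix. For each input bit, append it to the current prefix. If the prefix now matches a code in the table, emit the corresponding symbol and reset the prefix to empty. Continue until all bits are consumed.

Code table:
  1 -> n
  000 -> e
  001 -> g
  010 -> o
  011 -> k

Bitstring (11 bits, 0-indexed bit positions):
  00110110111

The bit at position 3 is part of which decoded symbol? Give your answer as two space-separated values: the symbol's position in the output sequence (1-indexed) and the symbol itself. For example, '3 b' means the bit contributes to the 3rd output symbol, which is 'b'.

Bit 0: prefix='0' (no match yet)
Bit 1: prefix='00' (no match yet)
Bit 2: prefix='001' -> emit 'g', reset
Bit 3: prefix='1' -> emit 'n', reset
Bit 4: prefix='0' (no match yet)
Bit 5: prefix='01' (no match yet)
Bit 6: prefix='011' -> emit 'k', reset
Bit 7: prefix='0' (no match yet)

Answer: 2 n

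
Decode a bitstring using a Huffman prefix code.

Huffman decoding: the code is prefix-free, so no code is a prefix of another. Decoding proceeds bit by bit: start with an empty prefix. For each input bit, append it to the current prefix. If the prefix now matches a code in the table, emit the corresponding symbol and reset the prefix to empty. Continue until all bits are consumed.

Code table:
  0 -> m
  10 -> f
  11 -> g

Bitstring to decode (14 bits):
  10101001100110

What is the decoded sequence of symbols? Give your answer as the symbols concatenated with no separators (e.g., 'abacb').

Answer: fffmgmmgm

Derivation:
Bit 0: prefix='1' (no match yet)
Bit 1: prefix='10' -> emit 'f', reset
Bit 2: prefix='1' (no match yet)
Bit 3: prefix='10' -> emit 'f', reset
Bit 4: prefix='1' (no match yet)
Bit 5: prefix='10' -> emit 'f', reset
Bit 6: prefix='0' -> emit 'm', reset
Bit 7: prefix='1' (no match yet)
Bit 8: prefix='11' -> emit 'g', reset
Bit 9: prefix='0' -> emit 'm', reset
Bit 10: prefix='0' -> emit 'm', reset
Bit 11: prefix='1' (no match yet)
Bit 12: prefix='11' -> emit 'g', reset
Bit 13: prefix='0' -> emit 'm', reset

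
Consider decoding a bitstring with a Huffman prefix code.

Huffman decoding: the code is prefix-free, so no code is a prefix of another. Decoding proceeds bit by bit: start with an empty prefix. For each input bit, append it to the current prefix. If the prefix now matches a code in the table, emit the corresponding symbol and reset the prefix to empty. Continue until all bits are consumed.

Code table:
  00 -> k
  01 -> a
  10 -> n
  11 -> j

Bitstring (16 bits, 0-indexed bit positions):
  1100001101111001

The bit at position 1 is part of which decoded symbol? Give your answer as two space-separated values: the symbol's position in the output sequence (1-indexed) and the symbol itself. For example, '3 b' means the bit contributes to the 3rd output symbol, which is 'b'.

Bit 0: prefix='1' (no match yet)
Bit 1: prefix='11' -> emit 'j', reset
Bit 2: prefix='0' (no match yet)
Bit 3: prefix='00' -> emit 'k', reset
Bit 4: prefix='0' (no match yet)
Bit 5: prefix='00' -> emit 'k', reset

Answer: 1 j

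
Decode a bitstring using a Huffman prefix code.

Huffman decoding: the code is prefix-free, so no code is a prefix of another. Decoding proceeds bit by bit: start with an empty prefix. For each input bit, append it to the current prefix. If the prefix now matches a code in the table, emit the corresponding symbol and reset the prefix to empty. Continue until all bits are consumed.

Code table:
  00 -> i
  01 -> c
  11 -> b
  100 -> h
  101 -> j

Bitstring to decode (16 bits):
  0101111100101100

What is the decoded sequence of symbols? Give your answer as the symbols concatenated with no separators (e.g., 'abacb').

Bit 0: prefix='0' (no match yet)
Bit 1: prefix='01' -> emit 'c', reset
Bit 2: prefix='0' (no match yet)
Bit 3: prefix='01' -> emit 'c', reset
Bit 4: prefix='1' (no match yet)
Bit 5: prefix='11' -> emit 'b', reset
Bit 6: prefix='1' (no match yet)
Bit 7: prefix='11' -> emit 'b', reset
Bit 8: prefix='0' (no match yet)
Bit 9: prefix='00' -> emit 'i', reset
Bit 10: prefix='1' (no match yet)
Bit 11: prefix='10' (no match yet)
Bit 12: prefix='101' -> emit 'j', reset
Bit 13: prefix='1' (no match yet)
Bit 14: prefix='10' (no match yet)
Bit 15: prefix='100' -> emit 'h', reset

Answer: ccbbijh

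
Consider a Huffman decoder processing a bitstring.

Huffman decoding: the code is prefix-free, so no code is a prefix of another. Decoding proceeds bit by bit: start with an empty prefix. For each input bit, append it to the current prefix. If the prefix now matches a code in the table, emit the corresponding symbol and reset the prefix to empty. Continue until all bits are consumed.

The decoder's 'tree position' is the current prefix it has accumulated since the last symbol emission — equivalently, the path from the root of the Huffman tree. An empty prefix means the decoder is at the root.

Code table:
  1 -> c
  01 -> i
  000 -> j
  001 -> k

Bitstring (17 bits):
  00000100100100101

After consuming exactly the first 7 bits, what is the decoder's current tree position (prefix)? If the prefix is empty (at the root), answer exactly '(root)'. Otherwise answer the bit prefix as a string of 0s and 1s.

Answer: 0

Derivation:
Bit 0: prefix='0' (no match yet)
Bit 1: prefix='00' (no match yet)
Bit 2: prefix='000' -> emit 'j', reset
Bit 3: prefix='0' (no match yet)
Bit 4: prefix='00' (no match yet)
Bit 5: prefix='001' -> emit 'k', reset
Bit 6: prefix='0' (no match yet)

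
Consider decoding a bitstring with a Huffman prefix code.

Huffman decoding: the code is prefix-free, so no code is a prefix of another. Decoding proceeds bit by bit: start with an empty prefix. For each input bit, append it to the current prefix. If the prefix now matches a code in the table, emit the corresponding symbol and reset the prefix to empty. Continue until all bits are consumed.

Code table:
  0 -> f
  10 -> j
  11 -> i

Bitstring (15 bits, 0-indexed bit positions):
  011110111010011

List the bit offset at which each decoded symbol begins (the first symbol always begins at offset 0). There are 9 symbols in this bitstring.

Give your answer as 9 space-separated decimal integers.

Bit 0: prefix='0' -> emit 'f', reset
Bit 1: prefix='1' (no match yet)
Bit 2: prefix='11' -> emit 'i', reset
Bit 3: prefix='1' (no match yet)
Bit 4: prefix='11' -> emit 'i', reset
Bit 5: prefix='0' -> emit 'f', reset
Bit 6: prefix='1' (no match yet)
Bit 7: prefix='11' -> emit 'i', reset
Bit 8: prefix='1' (no match yet)
Bit 9: prefix='10' -> emit 'j', reset
Bit 10: prefix='1' (no match yet)
Bit 11: prefix='10' -> emit 'j', reset
Bit 12: prefix='0' -> emit 'f', reset
Bit 13: prefix='1' (no match yet)
Bit 14: prefix='11' -> emit 'i', reset

Answer: 0 1 3 5 6 8 10 12 13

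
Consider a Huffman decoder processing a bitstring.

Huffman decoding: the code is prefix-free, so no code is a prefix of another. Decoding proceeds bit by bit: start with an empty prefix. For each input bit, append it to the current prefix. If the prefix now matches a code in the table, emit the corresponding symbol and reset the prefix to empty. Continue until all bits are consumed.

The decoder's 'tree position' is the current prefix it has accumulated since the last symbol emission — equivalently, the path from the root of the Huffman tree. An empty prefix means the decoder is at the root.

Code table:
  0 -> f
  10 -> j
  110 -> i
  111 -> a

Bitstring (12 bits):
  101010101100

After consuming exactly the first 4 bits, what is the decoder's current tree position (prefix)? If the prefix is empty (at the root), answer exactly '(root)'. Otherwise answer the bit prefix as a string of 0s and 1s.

Answer: (root)

Derivation:
Bit 0: prefix='1' (no match yet)
Bit 1: prefix='10' -> emit 'j', reset
Bit 2: prefix='1' (no match yet)
Bit 3: prefix='10' -> emit 'j', reset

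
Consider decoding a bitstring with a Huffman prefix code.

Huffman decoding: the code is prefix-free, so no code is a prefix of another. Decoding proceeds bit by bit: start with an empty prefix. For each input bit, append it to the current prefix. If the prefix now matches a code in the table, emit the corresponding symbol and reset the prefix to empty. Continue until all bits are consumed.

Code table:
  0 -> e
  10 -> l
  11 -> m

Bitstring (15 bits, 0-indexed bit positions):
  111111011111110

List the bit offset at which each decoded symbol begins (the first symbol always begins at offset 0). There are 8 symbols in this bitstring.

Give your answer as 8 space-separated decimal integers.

Bit 0: prefix='1' (no match yet)
Bit 1: prefix='11' -> emit 'm', reset
Bit 2: prefix='1' (no match yet)
Bit 3: prefix='11' -> emit 'm', reset
Bit 4: prefix='1' (no match yet)
Bit 5: prefix='11' -> emit 'm', reset
Bit 6: prefix='0' -> emit 'e', reset
Bit 7: prefix='1' (no match yet)
Bit 8: prefix='11' -> emit 'm', reset
Bit 9: prefix='1' (no match yet)
Bit 10: prefix='11' -> emit 'm', reset
Bit 11: prefix='1' (no match yet)
Bit 12: prefix='11' -> emit 'm', reset
Bit 13: prefix='1' (no match yet)
Bit 14: prefix='10' -> emit 'l', reset

Answer: 0 2 4 6 7 9 11 13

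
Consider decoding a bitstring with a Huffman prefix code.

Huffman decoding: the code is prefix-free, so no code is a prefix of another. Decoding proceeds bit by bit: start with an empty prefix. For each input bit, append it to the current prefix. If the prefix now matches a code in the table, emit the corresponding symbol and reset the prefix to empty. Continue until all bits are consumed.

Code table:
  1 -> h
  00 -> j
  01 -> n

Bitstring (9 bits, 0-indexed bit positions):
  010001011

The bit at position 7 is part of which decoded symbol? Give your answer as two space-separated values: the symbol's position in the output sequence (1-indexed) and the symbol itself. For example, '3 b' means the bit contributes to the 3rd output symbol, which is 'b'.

Answer: 4 n

Derivation:
Bit 0: prefix='0' (no match yet)
Bit 1: prefix='01' -> emit 'n', reset
Bit 2: prefix='0' (no match yet)
Bit 3: prefix='00' -> emit 'j', reset
Bit 4: prefix='0' (no match yet)
Bit 5: prefix='01' -> emit 'n', reset
Bit 6: prefix='0' (no match yet)
Bit 7: prefix='01' -> emit 'n', reset
Bit 8: prefix='1' -> emit 'h', reset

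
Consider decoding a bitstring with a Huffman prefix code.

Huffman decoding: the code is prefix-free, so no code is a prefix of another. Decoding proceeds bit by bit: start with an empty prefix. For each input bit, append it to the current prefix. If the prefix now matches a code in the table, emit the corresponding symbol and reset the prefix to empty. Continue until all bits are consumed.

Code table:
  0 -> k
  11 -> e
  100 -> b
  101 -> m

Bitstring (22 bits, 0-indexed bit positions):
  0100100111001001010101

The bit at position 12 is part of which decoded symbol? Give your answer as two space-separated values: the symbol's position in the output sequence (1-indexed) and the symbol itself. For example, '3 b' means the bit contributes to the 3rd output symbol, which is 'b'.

Bit 0: prefix='0' -> emit 'k', reset
Bit 1: prefix='1' (no match yet)
Bit 2: prefix='10' (no match yet)
Bit 3: prefix='100' -> emit 'b', reset
Bit 4: prefix='1' (no match yet)
Bit 5: prefix='10' (no match yet)
Bit 6: prefix='100' -> emit 'b', reset
Bit 7: prefix='1' (no match yet)
Bit 8: prefix='11' -> emit 'e', reset
Bit 9: prefix='1' (no match yet)
Bit 10: prefix='10' (no match yet)
Bit 11: prefix='100' -> emit 'b', reset
Bit 12: prefix='1' (no match yet)
Bit 13: prefix='10' (no match yet)
Bit 14: prefix='100' -> emit 'b', reset
Bit 15: prefix='1' (no match yet)
Bit 16: prefix='10' (no match yet)

Answer: 6 b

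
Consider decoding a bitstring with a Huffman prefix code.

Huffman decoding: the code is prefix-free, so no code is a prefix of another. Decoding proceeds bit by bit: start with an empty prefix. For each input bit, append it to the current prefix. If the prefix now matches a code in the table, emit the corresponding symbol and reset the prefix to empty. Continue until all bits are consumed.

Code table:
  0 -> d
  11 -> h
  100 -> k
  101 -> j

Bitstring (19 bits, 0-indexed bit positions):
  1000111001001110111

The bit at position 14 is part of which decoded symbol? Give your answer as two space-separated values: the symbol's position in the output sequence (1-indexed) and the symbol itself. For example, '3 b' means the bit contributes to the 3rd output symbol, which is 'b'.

Answer: 7 j

Derivation:
Bit 0: prefix='1' (no match yet)
Bit 1: prefix='10' (no match yet)
Bit 2: prefix='100' -> emit 'k', reset
Bit 3: prefix='0' -> emit 'd', reset
Bit 4: prefix='1' (no match yet)
Bit 5: prefix='11' -> emit 'h', reset
Bit 6: prefix='1' (no match yet)
Bit 7: prefix='10' (no match yet)
Bit 8: prefix='100' -> emit 'k', reset
Bit 9: prefix='1' (no match yet)
Bit 10: prefix='10' (no match yet)
Bit 11: prefix='100' -> emit 'k', reset
Bit 12: prefix='1' (no match yet)
Bit 13: prefix='11' -> emit 'h', reset
Bit 14: prefix='1' (no match yet)
Bit 15: prefix='10' (no match yet)
Bit 16: prefix='101' -> emit 'j', reset
Bit 17: prefix='1' (no match yet)
Bit 18: prefix='11' -> emit 'h', reset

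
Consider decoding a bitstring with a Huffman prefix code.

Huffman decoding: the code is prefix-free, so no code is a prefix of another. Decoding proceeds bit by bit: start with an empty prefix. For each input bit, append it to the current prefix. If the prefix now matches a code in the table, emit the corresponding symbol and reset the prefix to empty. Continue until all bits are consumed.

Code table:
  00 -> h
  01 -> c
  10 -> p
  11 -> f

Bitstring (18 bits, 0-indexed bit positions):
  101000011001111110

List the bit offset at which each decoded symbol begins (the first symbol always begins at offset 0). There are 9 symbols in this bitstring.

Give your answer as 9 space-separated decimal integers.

Bit 0: prefix='1' (no match yet)
Bit 1: prefix='10' -> emit 'p', reset
Bit 2: prefix='1' (no match yet)
Bit 3: prefix='10' -> emit 'p', reset
Bit 4: prefix='0' (no match yet)
Bit 5: prefix='00' -> emit 'h', reset
Bit 6: prefix='0' (no match yet)
Bit 7: prefix='01' -> emit 'c', reset
Bit 8: prefix='1' (no match yet)
Bit 9: prefix='10' -> emit 'p', reset
Bit 10: prefix='0' (no match yet)
Bit 11: prefix='01' -> emit 'c', reset
Bit 12: prefix='1' (no match yet)
Bit 13: prefix='11' -> emit 'f', reset
Bit 14: prefix='1' (no match yet)
Bit 15: prefix='11' -> emit 'f', reset
Bit 16: prefix='1' (no match yet)
Bit 17: prefix='10' -> emit 'p', reset

Answer: 0 2 4 6 8 10 12 14 16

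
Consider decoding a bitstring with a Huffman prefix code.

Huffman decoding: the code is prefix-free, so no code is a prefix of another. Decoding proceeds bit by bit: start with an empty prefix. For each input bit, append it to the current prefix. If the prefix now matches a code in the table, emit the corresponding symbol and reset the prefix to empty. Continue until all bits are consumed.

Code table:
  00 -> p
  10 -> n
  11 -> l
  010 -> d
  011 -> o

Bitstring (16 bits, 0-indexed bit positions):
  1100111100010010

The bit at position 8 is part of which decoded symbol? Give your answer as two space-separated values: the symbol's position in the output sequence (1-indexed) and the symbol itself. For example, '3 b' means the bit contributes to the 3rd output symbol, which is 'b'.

Answer: 5 p

Derivation:
Bit 0: prefix='1' (no match yet)
Bit 1: prefix='11' -> emit 'l', reset
Bit 2: prefix='0' (no match yet)
Bit 3: prefix='00' -> emit 'p', reset
Bit 4: prefix='1' (no match yet)
Bit 5: prefix='11' -> emit 'l', reset
Bit 6: prefix='1' (no match yet)
Bit 7: prefix='11' -> emit 'l', reset
Bit 8: prefix='0' (no match yet)
Bit 9: prefix='00' -> emit 'p', reset
Bit 10: prefix='0' (no match yet)
Bit 11: prefix='01' (no match yet)
Bit 12: prefix='010' -> emit 'd', reset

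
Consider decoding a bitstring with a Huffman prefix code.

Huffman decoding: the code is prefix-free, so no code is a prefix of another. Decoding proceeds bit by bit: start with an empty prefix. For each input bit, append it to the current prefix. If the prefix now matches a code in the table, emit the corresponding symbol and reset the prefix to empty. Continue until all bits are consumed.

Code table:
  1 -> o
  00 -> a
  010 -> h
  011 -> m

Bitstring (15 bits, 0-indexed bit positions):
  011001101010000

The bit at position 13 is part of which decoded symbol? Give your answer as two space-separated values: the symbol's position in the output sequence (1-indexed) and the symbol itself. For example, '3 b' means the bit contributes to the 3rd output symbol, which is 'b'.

Answer: 8 a

Derivation:
Bit 0: prefix='0' (no match yet)
Bit 1: prefix='01' (no match yet)
Bit 2: prefix='011' -> emit 'm', reset
Bit 3: prefix='0' (no match yet)
Bit 4: prefix='00' -> emit 'a', reset
Bit 5: prefix='1' -> emit 'o', reset
Bit 6: prefix='1' -> emit 'o', reset
Bit 7: prefix='0' (no match yet)
Bit 8: prefix='01' (no match yet)
Bit 9: prefix='010' -> emit 'h', reset
Bit 10: prefix='1' -> emit 'o', reset
Bit 11: prefix='0' (no match yet)
Bit 12: prefix='00' -> emit 'a', reset
Bit 13: prefix='0' (no match yet)
Bit 14: prefix='00' -> emit 'a', reset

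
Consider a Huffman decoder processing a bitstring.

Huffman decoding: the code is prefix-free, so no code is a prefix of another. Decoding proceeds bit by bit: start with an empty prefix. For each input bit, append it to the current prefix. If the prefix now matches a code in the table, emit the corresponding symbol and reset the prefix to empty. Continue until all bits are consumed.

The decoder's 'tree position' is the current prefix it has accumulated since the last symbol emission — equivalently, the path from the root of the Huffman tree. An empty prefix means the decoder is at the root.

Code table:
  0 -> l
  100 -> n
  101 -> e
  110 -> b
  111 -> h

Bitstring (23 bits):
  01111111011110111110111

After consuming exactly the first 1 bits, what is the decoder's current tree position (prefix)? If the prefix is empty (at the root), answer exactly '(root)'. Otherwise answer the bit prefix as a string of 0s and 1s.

Bit 0: prefix='0' -> emit 'l', reset

Answer: (root)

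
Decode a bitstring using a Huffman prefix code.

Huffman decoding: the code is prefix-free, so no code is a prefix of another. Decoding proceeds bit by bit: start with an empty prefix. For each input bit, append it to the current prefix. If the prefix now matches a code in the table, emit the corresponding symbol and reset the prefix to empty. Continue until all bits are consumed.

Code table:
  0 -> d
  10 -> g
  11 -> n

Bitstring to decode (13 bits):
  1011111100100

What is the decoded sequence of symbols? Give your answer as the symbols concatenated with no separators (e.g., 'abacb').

Bit 0: prefix='1' (no match yet)
Bit 1: prefix='10' -> emit 'g', reset
Bit 2: prefix='1' (no match yet)
Bit 3: prefix='11' -> emit 'n', reset
Bit 4: prefix='1' (no match yet)
Bit 5: prefix='11' -> emit 'n', reset
Bit 6: prefix='1' (no match yet)
Bit 7: prefix='11' -> emit 'n', reset
Bit 8: prefix='0' -> emit 'd', reset
Bit 9: prefix='0' -> emit 'd', reset
Bit 10: prefix='1' (no match yet)
Bit 11: prefix='10' -> emit 'g', reset
Bit 12: prefix='0' -> emit 'd', reset

Answer: gnnnddgd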